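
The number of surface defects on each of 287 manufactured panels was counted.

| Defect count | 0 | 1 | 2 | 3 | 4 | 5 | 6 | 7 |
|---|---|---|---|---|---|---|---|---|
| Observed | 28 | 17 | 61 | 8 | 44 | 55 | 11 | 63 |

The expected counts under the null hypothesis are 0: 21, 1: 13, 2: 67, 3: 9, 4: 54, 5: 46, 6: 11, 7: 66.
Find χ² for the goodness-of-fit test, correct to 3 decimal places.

7.962

χ² = (28−21)²/21 + (17−13)²/13 + (61−67)²/67 + (8−9)²/9 + (44−54)²/54 + (55−46)²/46 + (11−11)²/11 + (63−66)²/66
   = 2.3333 + 1.2308 + 0.5373 + 0.1111 + 1.8519 + 1.7609 + 0.0000 + 0.1364
Sum = 7.962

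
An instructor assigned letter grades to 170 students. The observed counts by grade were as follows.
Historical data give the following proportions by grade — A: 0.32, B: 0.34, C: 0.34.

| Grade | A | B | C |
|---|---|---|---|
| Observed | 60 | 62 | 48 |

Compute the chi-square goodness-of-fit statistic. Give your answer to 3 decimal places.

Expected counts E_i = n·p_i: 170×0.32 = 54.4, 170×0.34 = 57.8, 170×0.34 = 57.8.
A: (60 − 54.4)²/54.4 = 31.36/54.4 = 0.5765
B: (62 − 57.8)²/57.8 = 17.64/57.8 = 0.3052
C: (48 − 57.8)²/57.8 = 96.04/57.8 = 1.6616
Sum = 2.543

2.543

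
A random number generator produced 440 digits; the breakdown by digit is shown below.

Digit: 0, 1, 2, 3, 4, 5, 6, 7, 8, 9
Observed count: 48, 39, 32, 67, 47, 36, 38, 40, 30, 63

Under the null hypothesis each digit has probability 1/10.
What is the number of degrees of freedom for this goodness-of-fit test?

There are k = 10 categories and no parameters were estimated from the data, so df = 10 − 1 = 9.

9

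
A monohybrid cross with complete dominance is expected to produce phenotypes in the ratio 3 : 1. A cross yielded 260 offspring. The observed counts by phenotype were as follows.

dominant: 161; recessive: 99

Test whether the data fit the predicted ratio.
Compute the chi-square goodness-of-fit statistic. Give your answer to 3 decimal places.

Ratio total = 4. Expected counts: 260×3/4 = 195, 260×1/4 = 65.
cat            O        E   (O−E)²/E
dominant     161      195     5.9282
recessive     99       65    17.7846
Sum = 23.713

23.713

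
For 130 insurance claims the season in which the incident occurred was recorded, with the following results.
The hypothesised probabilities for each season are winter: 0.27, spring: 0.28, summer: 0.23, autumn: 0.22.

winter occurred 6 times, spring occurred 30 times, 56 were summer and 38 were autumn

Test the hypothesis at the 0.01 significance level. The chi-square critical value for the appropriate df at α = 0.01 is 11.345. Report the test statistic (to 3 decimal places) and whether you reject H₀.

Expected counts E_i = n·p_i: 130×0.27 = 35.1, 130×0.28 = 36.4, 130×0.23 = 29.9, 130×0.22 = 28.6.
winter: (6 − 35.1)²/35.1 = 846.81/35.1 = 24.1256
spring: (30 − 36.4)²/36.4 = 40.96/36.4 = 1.1253
summer: (56 − 29.9)²/29.9 = 681.21/29.9 = 22.7829
autumn: (38 − 28.6)²/28.6 = 88.36/28.6 = 3.0895
Sum = 51.123
df = 3. Since 51.123 > 11.345, we reject H₀.

51.123; reject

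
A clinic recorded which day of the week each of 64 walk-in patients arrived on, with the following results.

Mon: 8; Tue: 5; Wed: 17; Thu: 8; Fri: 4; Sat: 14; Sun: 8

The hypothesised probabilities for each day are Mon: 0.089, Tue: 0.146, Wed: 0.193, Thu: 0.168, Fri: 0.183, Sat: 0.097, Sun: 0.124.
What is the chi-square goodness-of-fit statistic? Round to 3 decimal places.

20.264

Expected counts E_i = n·p_i: 64×0.089 = 5.696, 64×0.146 = 9.344, 64×0.193 = 12.352, 64×0.168 = 10.752, 64×0.183 = 11.712, 64×0.097 = 6.208, 64×0.124 = 7.936.
χ² = (8−5.696)²/5.696 + (5−9.344)²/9.344 + (17−12.352)²/12.352 + (8−10.752)²/10.752 + (4−11.712)²/11.712 + (14−6.208)²/6.208 + (8−7.936)²/7.936
   = 0.9320 + 2.0195 + 1.7490 + 0.7044 + 5.0781 + 9.7802 + 0.0005
Sum = 20.264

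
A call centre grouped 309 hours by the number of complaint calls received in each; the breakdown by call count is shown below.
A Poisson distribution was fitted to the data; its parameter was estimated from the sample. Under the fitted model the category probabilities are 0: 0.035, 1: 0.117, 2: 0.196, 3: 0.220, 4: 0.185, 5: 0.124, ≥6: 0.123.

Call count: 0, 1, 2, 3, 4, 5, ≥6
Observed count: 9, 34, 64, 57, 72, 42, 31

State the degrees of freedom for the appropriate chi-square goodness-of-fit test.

5

There are k = 7 categories and 1 parameter estimated from the data, so df = 7 − 1 − 1 = 5.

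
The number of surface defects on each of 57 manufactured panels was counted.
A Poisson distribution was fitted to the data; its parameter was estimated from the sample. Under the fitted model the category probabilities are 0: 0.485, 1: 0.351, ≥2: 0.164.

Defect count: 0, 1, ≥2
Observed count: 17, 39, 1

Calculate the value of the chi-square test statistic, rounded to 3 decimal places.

29.584

Expected counts E_i = n·p_i: 57×0.485 = 27.645, 57×0.351 = 20.007, 57×0.164 = 9.348.
0: (17 − 27.645)²/27.645 = 113.316025/27.645 = 4.0990
1: (39 − 20.007)²/20.007 = 360.734049/20.007 = 18.0304
≥2: (1 − 9.348)²/9.348 = 69.689104/9.348 = 7.4550
Sum = 29.584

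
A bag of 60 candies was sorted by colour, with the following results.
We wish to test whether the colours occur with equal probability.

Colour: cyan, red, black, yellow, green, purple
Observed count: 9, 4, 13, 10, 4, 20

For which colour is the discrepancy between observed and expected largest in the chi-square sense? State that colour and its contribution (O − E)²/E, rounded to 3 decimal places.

purple, 10.000

Under H₀ each category has probability 1/6, so each expected count is 60/6 = 10.
cyan: (9 − 10)²/10 = 1/10 = 0.1000
red: (4 − 10)²/10 = 36/10 = 3.6000
black: (13 − 10)²/10 = 9/10 = 0.9000
yellow: (10 − 10)²/10 = 0/10 = 0.0000
green: (4 − 10)²/10 = 36/10 = 3.6000
purple: (20 − 10)²/10 = 100/10 = 10.0000
The largest term is for purple: 10.000.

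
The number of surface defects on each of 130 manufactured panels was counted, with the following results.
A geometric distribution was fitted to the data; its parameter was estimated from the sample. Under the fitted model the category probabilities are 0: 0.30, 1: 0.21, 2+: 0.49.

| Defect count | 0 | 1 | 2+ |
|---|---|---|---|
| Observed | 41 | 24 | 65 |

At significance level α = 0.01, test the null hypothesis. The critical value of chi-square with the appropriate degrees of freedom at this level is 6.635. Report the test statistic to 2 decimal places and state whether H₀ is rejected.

Expected counts E_i = n·p_i: 130×0.30 = 39, 130×0.21 = 27.3, 130×0.49 = 63.7.
χ² = (41−39)²/39 + (24−27.3)²/27.3 + (65−63.7)²/63.7
   = 0.103 + 0.399 + 0.027
Sum = 0.53
df = 1. Since 0.53 < 6.635, we do not reject H₀.

0.53; do not reject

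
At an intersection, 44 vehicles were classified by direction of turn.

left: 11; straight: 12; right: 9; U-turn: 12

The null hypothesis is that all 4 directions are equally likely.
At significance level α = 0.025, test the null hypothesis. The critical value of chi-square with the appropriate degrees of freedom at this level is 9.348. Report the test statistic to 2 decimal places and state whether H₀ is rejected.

Expected count for each of the 4 categories: 44/4 = 11.
cat           O        E   (O−E)²/E
left         11       11      0.000
straight     12       11      0.091
right         9       11      0.364
U-turn       12       11      0.091
Sum = 0.55
df = 3. Since 0.55 < 9.348, we do not reject H₀.

0.55; do not reject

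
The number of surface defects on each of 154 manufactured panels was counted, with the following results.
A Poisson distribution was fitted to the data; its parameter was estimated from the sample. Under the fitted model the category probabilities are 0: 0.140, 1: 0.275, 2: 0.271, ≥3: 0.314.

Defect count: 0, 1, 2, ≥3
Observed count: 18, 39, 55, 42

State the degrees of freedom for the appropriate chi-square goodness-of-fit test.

2

There are k = 4 categories and 1 parameter estimated from the data, so df = 4 − 1 − 1 = 2.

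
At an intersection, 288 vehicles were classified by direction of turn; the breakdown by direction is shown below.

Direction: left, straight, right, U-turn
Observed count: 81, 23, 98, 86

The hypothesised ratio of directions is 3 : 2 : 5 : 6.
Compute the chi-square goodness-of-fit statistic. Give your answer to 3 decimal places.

23.387

Ratio total = 16. Expected counts: 288×3/16 = 54, 288×2/16 = 36, 288×5/16 = 90, 288×6/16 = 108.
left: (81 − 54)²/54 = 729/54 = 13.5000
straight: (23 − 36)²/36 = 169/36 = 4.6944
right: (98 − 90)²/90 = 64/90 = 0.7111
U-turn: (86 − 108)²/108 = 484/108 = 4.4815
Sum = 23.387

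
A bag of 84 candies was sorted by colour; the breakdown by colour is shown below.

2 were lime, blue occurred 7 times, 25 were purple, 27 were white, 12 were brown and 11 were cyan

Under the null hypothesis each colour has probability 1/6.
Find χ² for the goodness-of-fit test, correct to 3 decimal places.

35.429

Expected count for each of the 6 categories: 84/6 = 14.
cat         O        E   (O−E)²/E
lime        2       14    10.2857
blue        7       14     3.5000
purple     25       14     8.6429
white      27       14    12.0714
brown      12       14     0.2857
cyan       11       14     0.6429
Sum = 35.429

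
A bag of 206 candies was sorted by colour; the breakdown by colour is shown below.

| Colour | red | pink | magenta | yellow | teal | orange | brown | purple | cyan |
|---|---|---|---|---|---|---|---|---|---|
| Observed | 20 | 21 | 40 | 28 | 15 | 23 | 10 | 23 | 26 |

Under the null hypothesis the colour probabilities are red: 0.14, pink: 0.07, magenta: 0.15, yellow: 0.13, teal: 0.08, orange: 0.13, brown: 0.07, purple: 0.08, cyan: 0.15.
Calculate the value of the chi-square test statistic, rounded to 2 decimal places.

13.83

Expected counts E_i = n·p_i: 206×0.14 = 28.84, 206×0.07 = 14.42, 206×0.15 = 30.9, 206×0.13 = 26.78, 206×0.08 = 16.48, 206×0.13 = 26.78, 206×0.07 = 14.42, 206×0.08 = 16.48, 206×0.15 = 30.9.
χ² = (20−28.84)²/28.84 + (21−14.42)²/14.42 + (40−30.9)²/30.9 + (28−26.78)²/26.78 + (15−16.48)²/16.48 + (23−26.78)²/26.78 + (10−14.42)²/14.42 + (23−16.48)²/16.48 + (26−30.9)²/30.9
   = 2.710 + 3.003 + 2.680 + 0.056 + 0.133 + 0.534 + 1.355 + 2.580 + 0.777
Sum = 13.83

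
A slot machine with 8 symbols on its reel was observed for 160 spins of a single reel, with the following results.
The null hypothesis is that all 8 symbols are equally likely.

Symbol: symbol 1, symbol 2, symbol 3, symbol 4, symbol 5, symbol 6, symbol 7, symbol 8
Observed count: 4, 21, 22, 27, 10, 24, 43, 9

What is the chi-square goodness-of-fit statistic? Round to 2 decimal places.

53.80

Expected count for each of the 8 categories: 160/8 = 20.
cat           O        E   (O−E)²/E
symbol 1      4       20     12.800
symbol 2     21       20      0.050
symbol 3     22       20      0.200
symbol 4     27       20      2.450
symbol 5     10       20      5.000
symbol 6     24       20      0.800
symbol 7     43       20     26.450
symbol 8      9       20      6.050
Sum = 53.80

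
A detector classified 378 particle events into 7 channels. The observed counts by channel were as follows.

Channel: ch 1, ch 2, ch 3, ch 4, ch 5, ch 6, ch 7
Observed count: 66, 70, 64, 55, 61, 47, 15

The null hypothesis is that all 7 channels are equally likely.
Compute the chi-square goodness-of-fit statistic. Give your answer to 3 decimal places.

Expected count for each of the 7 categories: 378/7 = 54.
χ² = (66−54)²/54 + (70−54)²/54 + (64−54)²/54 + (55−54)²/54 + (61−54)²/54 + (47−54)²/54 + (15−54)²/54
   = 2.6667 + 4.7407 + 1.8519 + 0.0185 + 0.9074 + 0.9074 + 28.1667
Sum = 39.259

39.259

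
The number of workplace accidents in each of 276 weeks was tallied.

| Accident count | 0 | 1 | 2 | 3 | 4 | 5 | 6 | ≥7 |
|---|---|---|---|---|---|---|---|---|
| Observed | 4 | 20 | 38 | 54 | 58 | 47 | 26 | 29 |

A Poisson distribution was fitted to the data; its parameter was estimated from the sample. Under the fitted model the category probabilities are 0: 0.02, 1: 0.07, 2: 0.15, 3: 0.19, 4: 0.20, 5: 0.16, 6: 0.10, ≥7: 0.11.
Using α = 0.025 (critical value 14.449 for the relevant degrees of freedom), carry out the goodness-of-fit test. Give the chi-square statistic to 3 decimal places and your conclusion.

Expected counts E_i = n·p_i: 276×0.02 = 5.52, 276×0.07 = 19.32, 276×0.15 = 41.4, 276×0.19 = 52.44, 276×0.20 = 55.2, 276×0.16 = 44.16, 276×0.10 = 27.6, 276×0.11 = 30.36.
0: (4 − 5.52)²/5.52 = 2.3104/5.52 = 0.4186
1: (20 − 19.32)²/19.32 = 0.4624/19.32 = 0.0239
2: (38 − 41.4)²/41.4 = 11.56/41.4 = 0.2792
3: (54 − 52.44)²/52.44 = 2.4336/52.44 = 0.0464
4: (58 − 55.2)²/55.2 = 7.84/55.2 = 0.1420
5: (47 − 44.16)²/44.16 = 8.0656/44.16 = 0.1826
6: (26 − 27.6)²/27.6 = 2.56/27.6 = 0.0928
≥7: (29 − 30.36)²/30.36 = 1.8496/30.36 = 0.0609
Sum = 1.246
df = 6. Since 1.246 < 14.449, we do not reject H₀.

1.246; do not reject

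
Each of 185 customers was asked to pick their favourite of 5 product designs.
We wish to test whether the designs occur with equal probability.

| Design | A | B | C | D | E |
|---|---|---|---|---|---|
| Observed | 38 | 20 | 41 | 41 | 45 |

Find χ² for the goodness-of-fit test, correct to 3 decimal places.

Under H₀ each category has probability 1/5, so each expected count is 185/5 = 37.
A: (38 − 37)²/37 = 1/37 = 0.0270
B: (20 − 37)²/37 = 289/37 = 7.8108
C: (41 − 37)²/37 = 16/37 = 0.4324
D: (41 − 37)²/37 = 16/37 = 0.4324
E: (45 − 37)²/37 = 64/37 = 1.7297
Sum = 10.432

10.432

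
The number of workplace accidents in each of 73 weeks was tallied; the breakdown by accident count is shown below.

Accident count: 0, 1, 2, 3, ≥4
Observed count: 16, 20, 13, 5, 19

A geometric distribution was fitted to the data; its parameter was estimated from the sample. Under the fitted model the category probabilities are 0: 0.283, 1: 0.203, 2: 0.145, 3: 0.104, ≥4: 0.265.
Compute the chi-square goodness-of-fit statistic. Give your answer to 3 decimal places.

Expected counts E_i = n·p_i: 73×0.283 = 20.659, 73×0.203 = 14.819, 73×0.145 = 10.585, 73×0.104 = 7.592, 73×0.265 = 19.345.
χ² = (16−20.659)²/20.659 + (20−14.819)²/14.819 + (13−10.585)²/10.585 + (5−7.592)²/7.592 + (19−19.345)²/19.345
   = 1.0507 + 1.8114 + 0.5510 + 0.8849 + 0.0062
Sum = 4.304

4.304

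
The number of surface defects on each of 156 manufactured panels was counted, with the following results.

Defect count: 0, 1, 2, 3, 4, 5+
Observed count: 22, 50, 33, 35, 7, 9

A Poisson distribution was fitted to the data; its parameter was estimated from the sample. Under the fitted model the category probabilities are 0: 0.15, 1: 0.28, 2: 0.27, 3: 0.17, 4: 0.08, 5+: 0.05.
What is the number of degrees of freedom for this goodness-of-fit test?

4

There are k = 6 categories and 1 parameter estimated from the data, so df = 6 − 1 − 1 = 4.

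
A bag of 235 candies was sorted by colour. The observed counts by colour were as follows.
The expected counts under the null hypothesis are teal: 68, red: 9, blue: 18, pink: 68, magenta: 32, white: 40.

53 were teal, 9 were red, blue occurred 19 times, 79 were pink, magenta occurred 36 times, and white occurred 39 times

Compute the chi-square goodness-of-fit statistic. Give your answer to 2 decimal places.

5.67

teal: (53 − 68)²/68 = 225/68 = 3.309
red: (9 − 9)²/9 = 0/9 = 0.000
blue: (19 − 18)²/18 = 1/18 = 0.056
pink: (79 − 68)²/68 = 121/68 = 1.779
magenta: (36 − 32)²/32 = 16/32 = 0.500
white: (39 − 40)²/40 = 1/40 = 0.025
Sum = 5.67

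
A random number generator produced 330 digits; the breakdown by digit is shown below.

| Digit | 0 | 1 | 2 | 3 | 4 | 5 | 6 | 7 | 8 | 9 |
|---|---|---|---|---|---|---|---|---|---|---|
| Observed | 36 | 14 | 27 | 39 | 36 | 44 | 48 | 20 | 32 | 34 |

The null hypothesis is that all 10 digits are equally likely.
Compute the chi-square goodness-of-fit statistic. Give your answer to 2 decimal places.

Expected count for each of the 10 categories: 330/10 = 33.
0: (36 − 33)²/33 = 9/33 = 0.273
1: (14 − 33)²/33 = 361/33 = 10.939
2: (27 − 33)²/33 = 36/33 = 1.091
3: (39 − 33)²/33 = 36/33 = 1.091
4: (36 − 33)²/33 = 9/33 = 0.273
5: (44 − 33)²/33 = 121/33 = 3.667
6: (48 − 33)²/33 = 225/33 = 6.818
7: (20 − 33)²/33 = 169/33 = 5.121
8: (32 − 33)²/33 = 1/33 = 0.030
9: (34 − 33)²/33 = 1/33 = 0.030
Sum = 29.33

29.33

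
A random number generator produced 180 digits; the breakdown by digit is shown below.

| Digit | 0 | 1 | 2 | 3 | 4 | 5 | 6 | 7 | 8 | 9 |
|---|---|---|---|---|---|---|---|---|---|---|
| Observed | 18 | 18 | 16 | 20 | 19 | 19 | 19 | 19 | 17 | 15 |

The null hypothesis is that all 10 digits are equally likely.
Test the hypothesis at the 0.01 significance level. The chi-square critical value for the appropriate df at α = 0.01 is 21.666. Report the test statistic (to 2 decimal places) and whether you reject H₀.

1.22; do not reject

Under H₀ each category has probability 1/10, so each expected count is 180/10 = 18.
0: (18 − 18)²/18 = 0/18 = 0.000
1: (18 − 18)²/18 = 0/18 = 0.000
2: (16 − 18)²/18 = 4/18 = 0.222
3: (20 − 18)²/18 = 4/18 = 0.222
4: (19 − 18)²/18 = 1/18 = 0.056
5: (19 − 18)²/18 = 1/18 = 0.056
6: (19 − 18)²/18 = 1/18 = 0.056
7: (19 − 18)²/18 = 1/18 = 0.056
8: (17 − 18)²/18 = 1/18 = 0.056
9: (15 − 18)²/18 = 9/18 = 0.500
Sum = 1.22
df = 9. Since 1.22 < 21.666, we do not reject H₀.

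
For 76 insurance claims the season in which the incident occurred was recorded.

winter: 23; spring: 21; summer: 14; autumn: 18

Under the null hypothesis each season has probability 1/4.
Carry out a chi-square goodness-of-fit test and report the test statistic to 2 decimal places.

Under H₀ each category has probability 1/4, so each expected count is 76/4 = 19.
winter: (23 − 19)²/19 = 16/19 = 0.842
spring: (21 − 19)²/19 = 4/19 = 0.211
summer: (14 − 19)²/19 = 25/19 = 1.316
autumn: (18 − 19)²/19 = 1/19 = 0.053
Sum = 2.42

2.42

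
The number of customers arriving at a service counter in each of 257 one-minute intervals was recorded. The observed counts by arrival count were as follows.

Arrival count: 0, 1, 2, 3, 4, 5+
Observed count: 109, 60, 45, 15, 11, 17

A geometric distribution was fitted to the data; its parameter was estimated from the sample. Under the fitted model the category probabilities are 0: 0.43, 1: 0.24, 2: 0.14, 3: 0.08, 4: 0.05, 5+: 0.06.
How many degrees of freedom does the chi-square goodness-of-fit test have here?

4

There are k = 6 categories and 1 parameter estimated from the data, so df = 6 − 1 − 1 = 4.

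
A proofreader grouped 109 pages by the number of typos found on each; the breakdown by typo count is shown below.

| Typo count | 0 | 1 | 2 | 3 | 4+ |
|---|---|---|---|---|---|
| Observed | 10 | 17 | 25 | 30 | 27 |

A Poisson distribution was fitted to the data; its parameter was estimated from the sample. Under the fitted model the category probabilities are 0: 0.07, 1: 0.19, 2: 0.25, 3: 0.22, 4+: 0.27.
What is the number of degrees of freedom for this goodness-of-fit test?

3

There are k = 5 categories and 1 parameter estimated from the data, so df = 5 − 1 − 1 = 3.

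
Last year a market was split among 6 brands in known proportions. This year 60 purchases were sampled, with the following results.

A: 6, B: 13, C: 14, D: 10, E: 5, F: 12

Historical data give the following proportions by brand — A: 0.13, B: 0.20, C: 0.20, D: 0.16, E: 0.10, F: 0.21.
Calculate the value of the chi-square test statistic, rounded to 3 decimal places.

1.044

Expected counts E_i = n·p_i: 60×0.13 = 7.8, 60×0.20 = 12, 60×0.20 = 12, 60×0.16 = 9.6, 60×0.10 = 6, 60×0.21 = 12.6.
cat         O        E   (O−E)²/E
A           6      7.8     0.4154
B          13       12     0.0833
C          14       12     0.3333
D          10      9.6     0.0167
E           5        6     0.1667
F          12     12.6     0.0286
Sum = 1.044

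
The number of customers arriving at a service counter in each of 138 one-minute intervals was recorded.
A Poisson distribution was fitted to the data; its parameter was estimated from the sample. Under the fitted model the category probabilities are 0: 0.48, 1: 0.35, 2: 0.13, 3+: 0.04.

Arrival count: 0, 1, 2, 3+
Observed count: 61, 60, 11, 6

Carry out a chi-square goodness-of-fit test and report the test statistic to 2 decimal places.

5.98

Expected counts E_i = n·p_i: 138×0.48 = 66.24, 138×0.35 = 48.3, 138×0.13 = 17.94, 138×0.04 = 5.52.
0: (61 − 66.24)²/66.24 = 27.4576/66.24 = 0.415
1: (60 − 48.3)²/48.3 = 136.89/48.3 = 2.834
2: (11 − 17.94)²/17.94 = 48.1636/17.94 = 2.685
3+: (6 − 5.52)²/5.52 = 0.2304/5.52 = 0.042
Sum = 5.98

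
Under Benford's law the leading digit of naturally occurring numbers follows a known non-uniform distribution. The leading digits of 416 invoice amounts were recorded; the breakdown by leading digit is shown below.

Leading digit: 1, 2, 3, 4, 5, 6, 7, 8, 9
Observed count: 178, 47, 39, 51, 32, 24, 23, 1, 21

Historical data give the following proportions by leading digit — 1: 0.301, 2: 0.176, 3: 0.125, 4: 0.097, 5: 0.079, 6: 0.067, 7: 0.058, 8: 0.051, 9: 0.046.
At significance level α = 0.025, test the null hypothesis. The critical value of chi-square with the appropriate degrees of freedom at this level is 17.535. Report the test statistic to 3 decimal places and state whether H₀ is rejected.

Expected counts E_i = n·p_i: 416×0.301 = 125.216, 416×0.176 = 73.216, 416×0.125 = 52, 416×0.097 = 40.352, 416×0.079 = 32.864, 416×0.067 = 27.872, 416×0.058 = 24.128, 416×0.051 = 21.216, 416×0.046 = 19.136.
cat         O        E   (O−E)²/E
1         178  125.216    22.2508
2          47   73.216     9.3870
3          39       52     3.2500
4          51   40.352     2.8098
5          32   32.864     0.0227
6          24   27.872     0.5379
7          23   24.128     0.0527
8           1   21.216    19.2631
9          21   19.136     0.1816
Sum = 57.756
df = 8. Since 57.756 > 17.535, we reject H₀.

57.756; reject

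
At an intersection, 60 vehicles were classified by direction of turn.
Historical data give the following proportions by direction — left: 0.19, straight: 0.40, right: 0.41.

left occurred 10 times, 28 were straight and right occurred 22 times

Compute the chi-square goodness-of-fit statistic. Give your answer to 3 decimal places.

Expected counts E_i = n·p_i: 60×0.19 = 11.4, 60×0.40 = 24, 60×0.41 = 24.6.
left: (10 − 11.4)²/11.4 = 1.96/11.4 = 0.1719
straight: (28 − 24)²/24 = 16/24 = 0.6667
right: (22 − 24.6)²/24.6 = 6.76/24.6 = 0.2748
Sum = 1.113

1.113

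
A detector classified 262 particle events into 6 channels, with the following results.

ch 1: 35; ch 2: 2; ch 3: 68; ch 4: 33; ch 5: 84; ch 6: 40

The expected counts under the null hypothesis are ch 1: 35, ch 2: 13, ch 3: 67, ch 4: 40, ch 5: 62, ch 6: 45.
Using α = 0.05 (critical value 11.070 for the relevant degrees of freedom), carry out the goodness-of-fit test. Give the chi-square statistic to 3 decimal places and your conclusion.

18.910; reject

χ² = (35−35)²/35 + (2−13)²/13 + (68−67)²/67 + (33−40)²/40 + (84−62)²/62 + (40−45)²/45
   = 0.0000 + 9.3077 + 0.0149 + 1.2250 + 7.8065 + 0.5556
Sum = 18.910
df = 5. Since 18.910 > 11.070, we reject H₀.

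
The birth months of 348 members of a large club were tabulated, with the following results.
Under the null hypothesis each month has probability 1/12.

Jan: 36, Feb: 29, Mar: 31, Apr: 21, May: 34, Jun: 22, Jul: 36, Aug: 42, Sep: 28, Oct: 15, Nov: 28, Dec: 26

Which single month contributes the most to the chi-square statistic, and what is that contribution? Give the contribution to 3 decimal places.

Oct, 6.759

Under H₀ each category has probability 1/12, so each expected count is 348/12 = 29.
Jan: (36 − 29)²/29 = 49/29 = 1.6897
Feb: (29 − 29)²/29 = 0/29 = 0.0000
Mar: (31 − 29)²/29 = 4/29 = 0.1379
Apr: (21 − 29)²/29 = 64/29 = 2.2069
May: (34 − 29)²/29 = 25/29 = 0.8621
Jun: (22 − 29)²/29 = 49/29 = 1.6897
Jul: (36 − 29)²/29 = 49/29 = 1.6897
Aug: (42 − 29)²/29 = 169/29 = 5.8276
Sep: (28 − 29)²/29 = 1/29 = 0.0345
Oct: (15 − 29)²/29 = 196/29 = 6.7586
Nov: (28 − 29)²/29 = 1/29 = 0.0345
Dec: (26 − 29)²/29 = 9/29 = 0.3103
The largest term is for Oct: 6.759.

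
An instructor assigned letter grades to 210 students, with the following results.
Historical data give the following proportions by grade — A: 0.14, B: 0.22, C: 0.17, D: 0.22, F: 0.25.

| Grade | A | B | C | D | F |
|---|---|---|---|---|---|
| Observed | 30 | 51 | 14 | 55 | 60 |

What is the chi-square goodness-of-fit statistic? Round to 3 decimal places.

Expected counts E_i = n·p_i: 210×0.14 = 29.4, 210×0.22 = 46.2, 210×0.17 = 35.7, 210×0.22 = 46.2, 210×0.25 = 52.5.
A: (30 − 29.4)²/29.4 = 0.36/29.4 = 0.0122
B: (51 − 46.2)²/46.2 = 23.04/46.2 = 0.4987
C: (14 − 35.7)²/35.7 = 470.89/35.7 = 13.1902
D: (55 − 46.2)²/46.2 = 77.44/46.2 = 1.6762
F: (60 − 52.5)²/52.5 = 56.25/52.5 = 1.0714
Sum = 16.449

16.449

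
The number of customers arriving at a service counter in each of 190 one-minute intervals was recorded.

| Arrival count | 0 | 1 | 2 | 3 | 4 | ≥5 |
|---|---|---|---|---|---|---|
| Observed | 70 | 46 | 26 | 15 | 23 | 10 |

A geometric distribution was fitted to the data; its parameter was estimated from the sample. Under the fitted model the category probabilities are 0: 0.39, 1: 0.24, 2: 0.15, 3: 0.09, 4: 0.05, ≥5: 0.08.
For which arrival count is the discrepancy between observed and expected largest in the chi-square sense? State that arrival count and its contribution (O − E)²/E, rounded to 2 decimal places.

4, 19.18

Expected counts E_i = n·p_i: 190×0.39 = 74.1, 190×0.24 = 45.6, 190×0.15 = 28.5, 190×0.09 = 17.1, 190×0.05 = 9.5, 190×0.08 = 15.2.
cat         O        E   (O−E)²/E
0          70     74.1      0.227
1          46     45.6      0.004
2          26     28.5      0.219
3          15     17.1      0.258
4          23      9.5     19.184
≥5         10     15.2      1.779
The largest term is for 4: 19.18.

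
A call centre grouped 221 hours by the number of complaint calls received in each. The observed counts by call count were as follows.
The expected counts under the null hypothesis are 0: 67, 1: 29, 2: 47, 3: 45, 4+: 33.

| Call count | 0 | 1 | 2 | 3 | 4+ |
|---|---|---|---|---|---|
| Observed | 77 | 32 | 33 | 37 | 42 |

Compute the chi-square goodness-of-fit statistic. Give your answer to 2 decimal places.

9.85

χ² = (77−67)²/67 + (32−29)²/29 + (33−47)²/47 + (37−45)²/45 + (42−33)²/33
   = 1.493 + 0.310 + 4.170 + 1.422 + 2.455
Sum = 9.85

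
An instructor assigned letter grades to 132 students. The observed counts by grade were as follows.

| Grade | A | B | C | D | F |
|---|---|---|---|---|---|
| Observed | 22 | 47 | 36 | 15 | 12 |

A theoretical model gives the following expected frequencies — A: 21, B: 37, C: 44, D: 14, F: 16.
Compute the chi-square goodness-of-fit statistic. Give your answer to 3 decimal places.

5.276

cat         O        E   (O−E)²/E
A          22       21     0.0476
B          47       37     2.7027
C          36       44     1.4545
D          15       14     0.0714
F          12       16     1.0000
Sum = 5.276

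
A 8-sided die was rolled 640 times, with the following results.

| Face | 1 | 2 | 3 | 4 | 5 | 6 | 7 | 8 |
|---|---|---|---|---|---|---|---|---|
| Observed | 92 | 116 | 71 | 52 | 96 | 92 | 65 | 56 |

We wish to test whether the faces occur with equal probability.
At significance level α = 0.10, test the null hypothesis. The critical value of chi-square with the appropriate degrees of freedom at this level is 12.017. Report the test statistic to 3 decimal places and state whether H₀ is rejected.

43.825; reject

Under H₀ each category has probability 1/8, so each expected count is 640/8 = 80.
1: (92 − 80)²/80 = 144/80 = 1.8000
2: (116 − 80)²/80 = 1296/80 = 16.2000
3: (71 − 80)²/80 = 81/80 = 1.0125
4: (52 − 80)²/80 = 784/80 = 9.8000
5: (96 − 80)²/80 = 256/80 = 3.2000
6: (92 − 80)²/80 = 144/80 = 1.8000
7: (65 − 80)²/80 = 225/80 = 2.8125
8: (56 − 80)²/80 = 576/80 = 7.2000
Sum = 43.825
df = 7. Since 43.825 > 12.017, we reject H₀.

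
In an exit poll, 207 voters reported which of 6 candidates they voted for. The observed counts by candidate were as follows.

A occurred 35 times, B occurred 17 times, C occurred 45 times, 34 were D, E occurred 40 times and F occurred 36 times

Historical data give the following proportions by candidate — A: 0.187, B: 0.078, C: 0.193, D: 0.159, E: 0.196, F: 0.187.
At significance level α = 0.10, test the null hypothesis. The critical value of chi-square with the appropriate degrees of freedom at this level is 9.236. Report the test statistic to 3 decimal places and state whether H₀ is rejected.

1.272; do not reject

Expected counts E_i = n·p_i: 207×0.187 = 38.709, 207×0.078 = 16.146, 207×0.193 = 39.951, 207×0.159 = 32.913, 207×0.196 = 40.572, 207×0.187 = 38.709.
A: (35 − 38.709)²/38.709 = 13.756681/38.709 = 0.3554
B: (17 − 16.146)²/16.146 = 0.729316/16.146 = 0.0452
C: (45 − 39.951)²/39.951 = 25.492401/39.951 = 0.6381
D: (34 − 32.913)²/32.913 = 1.181569/32.913 = 0.0359
E: (40 − 40.572)²/40.572 = 0.327184/40.572 = 0.0081
F: (36 − 38.709)²/38.709 = 7.338681/38.709 = 0.1896
Sum = 1.272
df = 5. Since 1.272 < 9.236, we do not reject H₀.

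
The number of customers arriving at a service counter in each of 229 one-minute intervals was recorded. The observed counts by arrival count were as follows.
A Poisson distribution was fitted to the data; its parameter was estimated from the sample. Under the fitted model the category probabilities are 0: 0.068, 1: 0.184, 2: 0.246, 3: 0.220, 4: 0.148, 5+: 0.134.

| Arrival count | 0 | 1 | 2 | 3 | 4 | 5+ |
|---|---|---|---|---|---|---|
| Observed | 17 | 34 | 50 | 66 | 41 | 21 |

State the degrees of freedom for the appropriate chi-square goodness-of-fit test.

There are k = 6 categories and 1 parameter estimated from the data, so df = 6 − 1 − 1 = 4.

4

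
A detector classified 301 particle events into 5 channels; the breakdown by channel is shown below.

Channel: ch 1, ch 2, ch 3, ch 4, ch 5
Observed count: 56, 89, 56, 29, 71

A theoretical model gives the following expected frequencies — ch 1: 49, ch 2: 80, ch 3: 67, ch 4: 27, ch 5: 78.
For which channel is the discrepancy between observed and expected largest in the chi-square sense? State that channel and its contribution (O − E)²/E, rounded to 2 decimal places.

ch 3, 1.81

ch 1: (56 − 49)²/49 = 49/49 = 1.000
ch 2: (89 − 80)²/80 = 81/80 = 1.013
ch 3: (56 − 67)²/67 = 121/67 = 1.806
ch 4: (29 − 27)²/27 = 4/27 = 0.148
ch 5: (71 − 78)²/78 = 49/78 = 0.628
The largest term is for ch 3: 1.81.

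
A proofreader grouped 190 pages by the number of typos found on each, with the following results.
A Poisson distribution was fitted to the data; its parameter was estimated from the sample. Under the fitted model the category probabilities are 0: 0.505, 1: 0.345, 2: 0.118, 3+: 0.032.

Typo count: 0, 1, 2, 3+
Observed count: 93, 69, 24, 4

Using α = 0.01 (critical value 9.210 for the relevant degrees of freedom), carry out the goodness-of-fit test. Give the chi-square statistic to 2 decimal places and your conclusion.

1.10; do not reject

Expected counts E_i = n·p_i: 190×0.505 = 95.95, 190×0.345 = 65.55, 190×0.118 = 22.42, 190×0.032 = 6.08.
χ² = (93−95.95)²/95.95 + (69−65.55)²/65.55 + (24−22.42)²/22.42 + (4−6.08)²/6.08
   = 0.091 + 0.182 + 0.111 + 0.712
Sum = 1.10
df = 2. Since 1.10 < 9.210, we do not reject H₀.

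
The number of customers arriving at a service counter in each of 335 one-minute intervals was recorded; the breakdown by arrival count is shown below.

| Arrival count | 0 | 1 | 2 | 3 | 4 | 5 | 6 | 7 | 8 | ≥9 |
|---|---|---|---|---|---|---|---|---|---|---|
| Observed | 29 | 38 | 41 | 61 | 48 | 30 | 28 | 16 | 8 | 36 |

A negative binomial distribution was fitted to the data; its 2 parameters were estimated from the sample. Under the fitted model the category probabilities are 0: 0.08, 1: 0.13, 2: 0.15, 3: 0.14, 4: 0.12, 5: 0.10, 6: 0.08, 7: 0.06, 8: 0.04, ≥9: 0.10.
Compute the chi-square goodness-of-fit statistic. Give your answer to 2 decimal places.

Expected counts E_i = n·p_i: 335×0.08 = 26.8, 335×0.13 = 43.55, 335×0.15 = 50.25, 335×0.14 = 46.9, 335×0.12 = 40.2, 335×0.10 = 33.5, 335×0.08 = 26.8, 335×0.06 = 20.1, 335×0.04 = 13.4, 335×0.10 = 33.5.
cat         O        E   (O−E)²/E
0          29     26.8      0.181
1          38    43.55      0.707
2          41    50.25      1.703
3          61     46.9      4.239
4          48     40.2      1.513
5          30     33.5      0.366
6          28     26.8      0.054
7          16     20.1      0.836
8           8     13.4      2.176
≥9         36     33.5      0.187
Sum = 11.96

11.96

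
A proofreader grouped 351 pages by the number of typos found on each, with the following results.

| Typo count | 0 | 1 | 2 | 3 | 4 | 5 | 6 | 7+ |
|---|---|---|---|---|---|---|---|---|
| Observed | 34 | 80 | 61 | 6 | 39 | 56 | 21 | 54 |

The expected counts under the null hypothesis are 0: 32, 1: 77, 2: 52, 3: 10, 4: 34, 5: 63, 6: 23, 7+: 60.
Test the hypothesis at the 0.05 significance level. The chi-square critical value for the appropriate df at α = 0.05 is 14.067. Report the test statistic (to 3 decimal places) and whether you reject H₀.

cat         O        E   (O−E)²/E
0          34       32     0.1250
1          80       77     0.1169
2          61       52     1.5577
3           6       10     1.6000
4          39       34     0.7353
5          56       63     0.7778
6          21       23     0.1739
7+         54       60     0.6000
Sum = 5.687
df = 7. Since 5.687 < 14.067, we do not reject H₀.

5.687; do not reject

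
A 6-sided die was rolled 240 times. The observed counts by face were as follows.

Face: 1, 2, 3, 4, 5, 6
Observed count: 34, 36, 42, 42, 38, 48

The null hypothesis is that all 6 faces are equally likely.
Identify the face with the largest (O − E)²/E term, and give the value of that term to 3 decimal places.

Under H₀ each category has probability 1/6, so each expected count is 240/6 = 40.
1: (34 − 40)²/40 = 36/40 = 0.9000
2: (36 − 40)²/40 = 16/40 = 0.4000
3: (42 − 40)²/40 = 4/40 = 0.1000
4: (42 − 40)²/40 = 4/40 = 0.1000
5: (38 − 40)²/40 = 4/40 = 0.1000
6: (48 − 40)²/40 = 64/40 = 1.6000
The largest term is for 6: 1.600.

6, 1.600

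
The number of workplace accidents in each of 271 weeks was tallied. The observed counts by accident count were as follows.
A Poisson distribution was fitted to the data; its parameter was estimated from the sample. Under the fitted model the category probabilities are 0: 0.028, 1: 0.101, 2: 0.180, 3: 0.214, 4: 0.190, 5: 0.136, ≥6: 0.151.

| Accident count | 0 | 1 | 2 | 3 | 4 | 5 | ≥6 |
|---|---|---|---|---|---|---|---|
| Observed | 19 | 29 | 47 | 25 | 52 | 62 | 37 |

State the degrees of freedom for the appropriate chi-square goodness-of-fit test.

There are k = 7 categories and 1 parameter estimated from the data, so df = 7 − 1 − 1 = 5.

5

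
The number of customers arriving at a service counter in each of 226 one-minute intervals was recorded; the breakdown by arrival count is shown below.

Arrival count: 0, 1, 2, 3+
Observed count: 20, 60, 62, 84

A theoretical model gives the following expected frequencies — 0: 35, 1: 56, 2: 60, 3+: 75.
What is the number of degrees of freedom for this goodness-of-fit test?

3

There are k = 4 categories and no parameters were estimated from the data, so df = 4 − 1 = 3.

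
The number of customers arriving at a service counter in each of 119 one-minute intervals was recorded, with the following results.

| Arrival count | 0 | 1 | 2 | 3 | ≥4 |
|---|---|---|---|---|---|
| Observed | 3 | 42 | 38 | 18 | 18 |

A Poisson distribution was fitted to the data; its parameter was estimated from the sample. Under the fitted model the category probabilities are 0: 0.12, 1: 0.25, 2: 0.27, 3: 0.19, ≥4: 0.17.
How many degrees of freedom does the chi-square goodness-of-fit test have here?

3

There are k = 5 categories and 1 parameter estimated from the data, so df = 5 − 1 − 1 = 3.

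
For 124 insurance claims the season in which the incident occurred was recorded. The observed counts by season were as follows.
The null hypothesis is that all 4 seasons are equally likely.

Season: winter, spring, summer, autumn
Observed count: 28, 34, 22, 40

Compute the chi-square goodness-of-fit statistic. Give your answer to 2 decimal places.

Expected count for each of the 4 categories: 124/4 = 31.
χ² = (28−31)²/31 + (34−31)²/31 + (22−31)²/31 + (40−31)²/31
   = 0.290 + 0.290 + 2.613 + 2.613
Sum = 5.81

5.81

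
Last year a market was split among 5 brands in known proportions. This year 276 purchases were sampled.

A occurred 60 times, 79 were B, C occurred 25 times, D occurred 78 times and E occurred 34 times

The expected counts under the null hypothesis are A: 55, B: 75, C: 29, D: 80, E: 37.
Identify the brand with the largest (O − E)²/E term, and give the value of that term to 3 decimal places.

χ² = (60−55)²/55 + (79−75)²/75 + (25−29)²/29 + (78−80)²/80 + (34−37)²/37
   = 0.4545 + 0.2133 + 0.5517 + 0.0500 + 0.2432
The largest term is for C: 0.552.

C, 0.552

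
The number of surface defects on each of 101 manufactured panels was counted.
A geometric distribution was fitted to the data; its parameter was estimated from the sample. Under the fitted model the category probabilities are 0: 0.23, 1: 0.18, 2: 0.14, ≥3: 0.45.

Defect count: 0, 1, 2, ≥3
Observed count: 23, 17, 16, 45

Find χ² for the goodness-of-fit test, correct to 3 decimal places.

Expected counts E_i = n·p_i: 101×0.23 = 23.23, 101×0.18 = 18.18, 101×0.14 = 14.14, 101×0.45 = 45.45.
χ² = (23−23.23)²/23.23 + (17−18.18)²/18.18 + (16−14.14)²/14.14 + (45−45.45)²/45.45
   = 0.0023 + 0.0766 + 0.2447 + 0.0045
Sum = 0.328

0.328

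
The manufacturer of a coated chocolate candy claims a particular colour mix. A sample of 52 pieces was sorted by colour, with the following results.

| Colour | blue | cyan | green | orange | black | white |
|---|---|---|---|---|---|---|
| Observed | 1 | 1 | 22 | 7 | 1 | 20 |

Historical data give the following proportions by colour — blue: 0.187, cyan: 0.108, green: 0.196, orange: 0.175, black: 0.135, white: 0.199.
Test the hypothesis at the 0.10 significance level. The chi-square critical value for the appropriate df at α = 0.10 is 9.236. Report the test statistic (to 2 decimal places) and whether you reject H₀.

39.95; reject

Expected counts E_i = n·p_i: 52×0.187 = 9.724, 52×0.108 = 5.616, 52×0.196 = 10.192, 52×0.175 = 9.1, 52×0.135 = 7.02, 52×0.199 = 10.348.
cat         O        E   (O−E)²/E
blue        1    9.724      7.827
cyan        1    5.616      3.794
green      22   10.192     13.680
orange      7      9.1      0.485
black       1     7.02      5.162
white      20   10.348      9.003
Sum = 39.95
df = 5. Since 39.95 > 9.236, we reject H₀.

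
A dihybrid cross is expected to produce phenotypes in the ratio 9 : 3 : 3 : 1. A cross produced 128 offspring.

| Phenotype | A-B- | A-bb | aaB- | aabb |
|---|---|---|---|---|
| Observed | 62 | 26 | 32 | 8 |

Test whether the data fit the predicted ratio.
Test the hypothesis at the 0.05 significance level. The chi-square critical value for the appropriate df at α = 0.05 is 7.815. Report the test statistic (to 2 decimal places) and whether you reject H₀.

Ratio total = 16. Expected counts: 128×9/16 = 72, 128×3/16 = 24, 128×3/16 = 24, 128×1/16 = 8.
A-B-: (62 − 72)²/72 = 100/72 = 1.389
A-bb: (26 − 24)²/24 = 4/24 = 0.167
aaB-: (32 − 24)²/24 = 64/24 = 2.667
aabb: (8 − 8)²/8 = 0/8 = 0.000
Sum = 4.22
df = 3. Since 4.22 < 7.815, we do not reject H₀.

4.22; do not reject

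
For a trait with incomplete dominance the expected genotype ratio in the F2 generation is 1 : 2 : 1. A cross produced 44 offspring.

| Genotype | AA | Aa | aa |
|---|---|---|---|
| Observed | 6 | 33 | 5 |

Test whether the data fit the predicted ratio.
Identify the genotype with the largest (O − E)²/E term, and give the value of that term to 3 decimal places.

Aa, 5.500

Ratio total = 4. Expected counts: 44×1/4 = 11, 44×2/4 = 22, 44×1/4 = 11.
cat         O        E   (O−E)²/E
AA          6       11     2.2727
Aa         33       22     5.5000
aa          5       11     3.2727
The largest term is for Aa: 5.500.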